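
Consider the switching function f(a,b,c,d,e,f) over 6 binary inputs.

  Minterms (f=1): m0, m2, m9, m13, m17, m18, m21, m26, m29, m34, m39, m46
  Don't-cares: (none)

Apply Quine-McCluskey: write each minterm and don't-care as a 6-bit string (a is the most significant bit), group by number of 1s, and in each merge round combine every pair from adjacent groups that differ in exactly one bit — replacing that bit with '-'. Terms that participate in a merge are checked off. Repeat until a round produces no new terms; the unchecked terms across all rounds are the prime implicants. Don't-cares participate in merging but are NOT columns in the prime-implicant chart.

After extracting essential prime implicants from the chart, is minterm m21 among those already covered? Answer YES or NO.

YES

[col 0] 000000*, 000010*, 001001*, 001101*, 010001*, 010010*, 010101*, 011010*, 011101*, 100010*, 100111, 101110
[col 1] -00010, 0-0010, 0-1101, 0000-0, 001-01, 01-010, 01-101, 010-01
Prime implicants: -00010, 0-0010, 0-1101, 0000-0, 001-01, 01-010, 01-101, 010-01, 100111, 101110
PI chart (minterm → PIs covering it):
  0 | 0000-0  (sole → essential)
  2 | -00010,0-0010,0000-0
  9 | 001-01  (sole → essential)
  13 | 0-1101,001-01
  17 | 010-01  (sole → essential)
  18 | 0-0010,01-010
  21 | 01-101,010-01
  26 | 01-010  (sole → essential)
  29 | 0-1101,01-101
  34 | -00010  (sole → essential)
  39 | 100111  (sole → essential)
  46 | 101110  (sole → essential)
Essential prime implicants: -00010, 0000-0, 001-01, 01-010, 010-01, 100111, 101110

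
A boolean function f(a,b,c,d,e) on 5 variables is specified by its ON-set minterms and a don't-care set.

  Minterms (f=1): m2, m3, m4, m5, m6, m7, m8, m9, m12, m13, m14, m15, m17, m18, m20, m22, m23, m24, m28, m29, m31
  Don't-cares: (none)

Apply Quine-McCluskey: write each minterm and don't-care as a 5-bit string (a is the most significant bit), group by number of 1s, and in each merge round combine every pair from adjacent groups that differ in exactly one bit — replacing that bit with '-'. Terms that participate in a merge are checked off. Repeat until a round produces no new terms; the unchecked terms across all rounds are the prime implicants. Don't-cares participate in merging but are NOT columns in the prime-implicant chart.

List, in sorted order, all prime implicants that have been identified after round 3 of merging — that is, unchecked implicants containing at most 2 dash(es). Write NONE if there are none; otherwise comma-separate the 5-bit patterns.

--100, --111, -0-10, -01-0, -011-, -1-00, -11-1, -110-, 00-1-, 01-0-, 10001

size-2^0 implicants → 00010(✓)  00011(✓)  00100(✓)  00101(✓)  00110(✓)  00111(✓)  01000(✓)  01001(✓)  01100(✓)  01101(✓)  01110(✓)  01111(✓)  10001  10010(✓)  10100(✓)  10110(✓)  10111(✓)  11000(✓)  11100(✓)  11101(✓)  11111(✓)
size-2^1 implicants → -0010(✓)  -0100(✓)  -0110(✓)  -0111(✓)  -1000(✓)  -1100(✓)  -1101(✓)  -1111(✓)  0-100(✓)  0-101(✓)  0-110(✓)  0-111(✓)  00-10(✓)  00-11(✓)  0001-(✓)  001-0(✓)  001-1(✓)  0010-(✓)  0011-(✓)  01-00(✓)  01-01(✓)  0100-(✓)  011-0(✓)  011-1(✓)  0110-(✓)  0111-(✓)  1-100(✓)  1-111(✓)  10-10(✓)  101-0(✓)  1011-(✓)  11-00(✓)  111-1(✓)  1110-(✓)
size-2^2 implicants → --100  --111  -0-10  -01-0  -011-  -1-00  -11-1  -110-  0-1-0(✓)  0-1-1(✓)  0-10-(✓)  0-11-(✓)  00-1-  001--(✓)  01-0-  011--(✓)
size-2^3 implicants → 0-1--
Unchecked terms (primes): --100, --111, -0-10, -01-0, -011-, -1-00, -11-1, -110-, 0-1--, 00-1-, 01-0-, 10001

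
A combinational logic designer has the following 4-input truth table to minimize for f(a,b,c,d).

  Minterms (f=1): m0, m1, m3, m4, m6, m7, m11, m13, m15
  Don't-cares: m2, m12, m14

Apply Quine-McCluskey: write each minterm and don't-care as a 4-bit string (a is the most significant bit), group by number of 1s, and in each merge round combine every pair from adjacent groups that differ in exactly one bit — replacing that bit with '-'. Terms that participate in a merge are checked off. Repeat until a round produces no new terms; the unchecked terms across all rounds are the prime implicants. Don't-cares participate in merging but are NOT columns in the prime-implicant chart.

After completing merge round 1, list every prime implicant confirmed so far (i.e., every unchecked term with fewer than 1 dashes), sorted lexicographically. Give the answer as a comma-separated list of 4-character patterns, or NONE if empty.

NONE

[col 0] 0000*, 0001*, 0010*, 0011*, 0100*, 0110*, 0111*, 1011*, 1100*, 1101*, 1110*, 1111*
[col 1] -011*, -100*, -110*, -111*, 0-00*, 0-10*, 0-11*, 00-0*, 00-1*, 000-*, 001-*, 01-0*, 011-*, 1-11*, 11-0*, 11-1*, 110-*, 111-*
[col 2] --11, -1-0, -11-, 0--0, 0-1-, 00--, 11--
Prime implicants: --11, -1-0, -11-, 0--0, 0-1-, 00--, 11--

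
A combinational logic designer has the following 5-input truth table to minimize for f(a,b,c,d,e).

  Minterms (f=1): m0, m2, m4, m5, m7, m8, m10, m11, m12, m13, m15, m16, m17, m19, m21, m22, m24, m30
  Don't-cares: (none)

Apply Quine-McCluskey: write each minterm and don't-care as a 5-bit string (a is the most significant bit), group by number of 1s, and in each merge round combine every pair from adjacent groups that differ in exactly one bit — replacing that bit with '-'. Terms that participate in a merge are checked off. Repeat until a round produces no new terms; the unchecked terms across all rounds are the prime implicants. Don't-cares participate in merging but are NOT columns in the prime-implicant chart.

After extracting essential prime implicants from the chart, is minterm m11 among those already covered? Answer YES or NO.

[col 0] 00000*, 00010*, 00100*, 00101*, 00111*, 01000*, 01010*, 01011*, 01100*, 01101*, 01111*, 10000*, 10001*, 10011*, 10101*, 10110*, 11000*, 11110*
[col 1] -0000*, -0101, -1000*, 0-000*, 0-010*, 0-100*, 0-101*, 0-111*, 00-00*, 000-0*, 001-1*, 0010-*, 01-00*, 01-11, 010-0*, 0101-, 011-1*, 0110-*, 1-000*, 1-110, 10-01, 100-1, 1000-
[col 2] --000, 0--00, 0-0-0, 0-1-1, 0-10-
Prime implicants: --000, -0101, 0--00, 0-0-0, 0-1-1, 0-10-, 01-11, 0101-, 1-110, 10-01, 100-1, 1000-
PI chart (minterm → PIs covering it):
  0 | --000,0--00,0-0-0
  2 | 0-0-0  (sole → essential)
  4 | 0--00,0-10-
  5 | -0101,0-1-1,0-10-
  7 | 0-1-1  (sole → essential)
  8 | --000,0--00,0-0-0
  10 | 0-0-0,0101-
  11 | 01-11,0101-
  12 | 0--00,0-10-
  13 | 0-1-1,0-10-
  15 | 0-1-1,01-11
  16 | --000,1000-
  17 | 10-01,100-1,1000-
  19 | 100-1  (sole → essential)
  21 | -0101,10-01
  22 | 1-110  (sole → essential)
  24 | --000  (sole → essential)
  30 | 1-110  (sole → essential)
Essential prime implicants: --000, 0-0-0, 0-1-1, 1-110, 100-1

NO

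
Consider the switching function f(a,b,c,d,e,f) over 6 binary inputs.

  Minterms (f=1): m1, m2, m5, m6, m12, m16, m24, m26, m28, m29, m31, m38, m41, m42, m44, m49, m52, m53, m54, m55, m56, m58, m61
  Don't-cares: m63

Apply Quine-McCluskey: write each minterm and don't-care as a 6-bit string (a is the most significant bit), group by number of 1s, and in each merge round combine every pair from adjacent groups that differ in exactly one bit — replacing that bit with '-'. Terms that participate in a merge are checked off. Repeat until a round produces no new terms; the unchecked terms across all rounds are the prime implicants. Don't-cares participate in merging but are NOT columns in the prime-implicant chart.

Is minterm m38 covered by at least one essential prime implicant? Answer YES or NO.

NO

size-2^0 implicants → 000001(✓)  000010(✓)  000101(✓)  000110(✓)  001100(✓)  010000(✓)  011000(✓)  011010(✓)  011100(✓)  011101(✓)  011111(✓)  100110(✓)  101001  101010(✓)  101100(✓)  110001(✓)  110100(✓)  110101(✓)  110110(✓)  110111(✓)  111000(✓)  111010(✓)  111101(✓)  111111(✓)
size-2^1 implicants → -00110  -01100  -11000(✓)  -11010(✓)  -11101(✓)  -11111(✓)  0-1100  000-01  000-10  01-000  011-00  0110-0(✓)  0111-1(✓)  01110-  1-0110  1-1010  11-101(✓)  11-111(✓)  110-01  1101-0(✓)  1101-1(✓)  11010-(✓)  11011-(✓)  1110-0(✓)  1111-1(✓)
size-2^2 implicants → -110-0  -111-1  11-1-1  1101--
Unchecked terms (primes): -00110, -01100, -110-0, -111-1, 0-1100, 000-01, 000-10, 01-000, 011-00, 01110-, 1-0110, 1-1010, 101001, 11-1-1, 110-01, 1101--
Minterm coverage:
  m1 ⊆ 000-01 [E]
  m2 ⊆ 000-10 [E]
  m5 ⊆ 000-01 [E]
  m6 ⊆ -00110,000-10
  m12 ⊆ -01100,0-1100
  m16 ⊆ 01-000 [E]
  m24 ⊆ -110-0,01-000,011-00
  m26 ⊆ -110-0 [E]
  m28 ⊆ 0-1100,011-00,01110-
  m29 ⊆ -111-1,01110-
  m31 ⊆ -111-1 [E]
  m38 ⊆ -00110,1-0110
  m41 ⊆ 101001 [E]
  m42 ⊆ 1-1010 [E]
  m44 ⊆ -01100 [E]
  m49 ⊆ 110-01 [E]
  m52 ⊆ 1101-- [E]
  m53 ⊆ 11-1-1,110-01,1101--
  m54 ⊆ 1-0110,1101--
  m55 ⊆ 11-1-1,1101--
  m56 ⊆ -110-0 [E]
  m58 ⊆ -110-0,1-1010
  m61 ⊆ -111-1,11-1-1
E = {-01100, -110-0, -111-1, 000-01, 000-10, 01-000, 1-1010, 101001, 110-01, 1101--}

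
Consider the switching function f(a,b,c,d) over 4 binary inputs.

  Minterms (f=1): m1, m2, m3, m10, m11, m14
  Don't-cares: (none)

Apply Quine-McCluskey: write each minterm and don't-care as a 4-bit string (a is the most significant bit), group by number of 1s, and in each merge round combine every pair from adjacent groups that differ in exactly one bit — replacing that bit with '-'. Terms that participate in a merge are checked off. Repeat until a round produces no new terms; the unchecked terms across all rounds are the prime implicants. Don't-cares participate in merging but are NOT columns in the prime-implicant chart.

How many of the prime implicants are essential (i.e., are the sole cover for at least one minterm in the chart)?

[col 0] 0001*, 0010*, 0011*, 1010*, 1011*, 1110*
[col 1] -010*, -011*, 00-1, 001-*, 1-10, 101-*
[col 2] -01-
Prime implicants: -01-, 00-1, 1-10
PI chart (minterm → PIs covering it):
  1 | 00-1  (sole → essential)
  2 | -01-  (sole → essential)
  3 | -01-,00-1
  10 | -01-,1-10
  11 | -01-  (sole → essential)
  14 | 1-10  (sole → essential)
Essential prime implicants: -01-, 00-1, 1-10

3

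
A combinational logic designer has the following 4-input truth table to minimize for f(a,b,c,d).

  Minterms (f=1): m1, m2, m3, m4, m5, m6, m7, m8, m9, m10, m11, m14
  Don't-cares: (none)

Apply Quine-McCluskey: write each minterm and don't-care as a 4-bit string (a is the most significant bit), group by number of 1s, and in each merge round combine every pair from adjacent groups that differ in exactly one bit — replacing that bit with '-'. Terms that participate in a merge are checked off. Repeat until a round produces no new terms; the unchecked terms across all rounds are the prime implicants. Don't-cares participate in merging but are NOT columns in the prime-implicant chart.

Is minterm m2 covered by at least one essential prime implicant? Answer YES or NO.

[col 0] 0001*, 0010*, 0011*, 0100*, 0101*, 0110*, 0111*, 1000*, 1001*, 1010*, 1011*, 1110*
[col 1] -001*, -010*, -011*, -110*, 0-01*, 0-10*, 0-11*, 00-1*, 001-*, 01-0*, 01-1*, 010-*, 011-*, 1-10*, 10-0*, 10-1*, 100-*, 101-*
[col 2] --10, -0-1, -01-, 0--1, 0-1-, 01--, 10--
Prime implicants: --10, -0-1, -01-, 0--1, 0-1-, 01--, 10--
PI chart (minterm → PIs covering it):
  1 | -0-1,0--1
  2 | --10,-01-,0-1-
  3 | -0-1,-01-,0--1,0-1-
  4 | 01--  (sole → essential)
  5 | 0--1,01--
  6 | --10,0-1-,01--
  7 | 0--1,0-1-,01--
  8 | 10--  (sole → essential)
  9 | -0-1,10--
  10 | --10,-01-,10--
  11 | -0-1,-01-,10--
  14 | --10  (sole → essential)
Essential prime implicants: --10, 01--, 10--

YES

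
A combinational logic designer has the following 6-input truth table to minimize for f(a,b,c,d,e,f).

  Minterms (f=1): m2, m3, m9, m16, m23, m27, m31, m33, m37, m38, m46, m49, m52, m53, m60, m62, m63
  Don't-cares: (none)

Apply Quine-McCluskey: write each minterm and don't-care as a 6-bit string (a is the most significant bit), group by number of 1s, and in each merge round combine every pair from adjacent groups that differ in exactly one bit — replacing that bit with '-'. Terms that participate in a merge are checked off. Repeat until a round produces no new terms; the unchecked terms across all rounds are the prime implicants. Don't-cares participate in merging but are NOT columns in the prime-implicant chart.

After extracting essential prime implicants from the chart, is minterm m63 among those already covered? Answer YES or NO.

Round 0: 000010✓ 000011✓ 001001 010000 010111✓ 011011✓ 011111✓ 100001✓ 100101✓ 100110✓ 101110✓ 110001✓ 110100✓ 110101✓ 111100✓ 111110✓ 111111✓
Round 1: -11111 00001- 01-111 011-11 1-0001✓ 1-0101✓ 1-1110 10-110 100-01✓ 11-100 110-01✓ 11010- 1111-0 11111-
Round 2: 1-0-01
PIs = {-11111, 00001-, 001001, 01-111, 010000, 011-11, 1-0-01, 1-1110, 10-110, 11-100, 11010-, 1111-0, 11111-}
Coverage chart:
  m2: 00001- ←essential
  m3: 00001- ←essential
  m9: 001001 ←essential
  m16: 010000 ←essential
  m23: 01-111 ←essential
  m27: 011-11 ←essential
  m31: -11111,01-111,011-11
  m33: 1-0-01 ←essential
  m37: 1-0-01 ←essential
  m38: 10-110 ←essential
  m46: 1-1110,10-110
  m49: 1-0-01 ←essential
  m52: 11-100,11010-
  m53: 1-0-01,11010-
  m60: 11-100,1111-0
  m62: 1-1110,1111-0,11111-
  m63: -11111,11111-
Essential: 00001-, 001001, 01-111, 010000, 011-11, 1-0-01, 10-110

NO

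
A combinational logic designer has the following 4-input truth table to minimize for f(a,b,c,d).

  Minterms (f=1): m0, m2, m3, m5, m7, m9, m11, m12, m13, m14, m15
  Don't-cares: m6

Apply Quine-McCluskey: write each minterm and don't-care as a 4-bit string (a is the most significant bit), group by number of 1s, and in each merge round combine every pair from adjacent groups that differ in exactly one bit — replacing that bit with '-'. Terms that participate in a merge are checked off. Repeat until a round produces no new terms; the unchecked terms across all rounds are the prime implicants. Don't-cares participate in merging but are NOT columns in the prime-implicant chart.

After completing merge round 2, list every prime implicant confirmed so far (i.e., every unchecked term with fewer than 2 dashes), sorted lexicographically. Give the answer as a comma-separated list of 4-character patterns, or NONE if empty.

00-0

size-2^0 implicants → 0000(✓)  0010(✓)  0011(✓)  0101(✓)  0110(✓)  0111(✓)  1001(✓)  1011(✓)  1100(✓)  1101(✓)  1110(✓)  1111(✓)
size-2^1 implicants → -011(✓)  -101(✓)  -110(✓)  -111(✓)  0-10(✓)  0-11(✓)  00-0  001-(✓)  01-1(✓)  011-(✓)  1-01(✓)  1-11(✓)  10-1(✓)  11-0(✓)  11-1(✓)  110-(✓)  111-(✓)
size-2^2 implicants → --11  -1-1  -11-  0-1-  1--1  11--
Unchecked terms (primes): --11, -1-1, -11-, 0-1-, 00-0, 1--1, 11--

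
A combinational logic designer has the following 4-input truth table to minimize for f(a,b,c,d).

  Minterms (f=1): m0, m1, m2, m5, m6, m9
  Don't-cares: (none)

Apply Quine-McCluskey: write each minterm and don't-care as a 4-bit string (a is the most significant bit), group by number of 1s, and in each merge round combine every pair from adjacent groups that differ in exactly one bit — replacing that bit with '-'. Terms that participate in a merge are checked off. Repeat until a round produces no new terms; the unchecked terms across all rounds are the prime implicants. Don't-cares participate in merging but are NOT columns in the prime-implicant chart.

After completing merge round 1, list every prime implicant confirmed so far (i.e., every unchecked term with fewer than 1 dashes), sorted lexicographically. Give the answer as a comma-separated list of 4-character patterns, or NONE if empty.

NONE

size-2^0 implicants → 0000(✓)  0001(✓)  0010(✓)  0101(✓)  0110(✓)  1001(✓)
size-2^1 implicants → -001  0-01  0-10  00-0  000-
Unchecked terms (primes): -001, 0-01, 0-10, 00-0, 000-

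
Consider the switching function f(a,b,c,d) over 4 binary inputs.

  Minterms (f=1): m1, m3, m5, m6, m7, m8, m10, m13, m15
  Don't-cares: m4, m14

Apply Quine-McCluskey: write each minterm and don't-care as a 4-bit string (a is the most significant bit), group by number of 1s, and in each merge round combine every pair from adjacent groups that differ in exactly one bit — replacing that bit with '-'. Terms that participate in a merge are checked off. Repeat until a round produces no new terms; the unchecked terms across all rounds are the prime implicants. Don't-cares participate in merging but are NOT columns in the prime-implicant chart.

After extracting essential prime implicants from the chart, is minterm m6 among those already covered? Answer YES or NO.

NO

[col 0] 0001*, 0011*, 0100*, 0101*, 0110*, 0111*, 1000*, 1010*, 1101*, 1110*, 1111*
[col 1] -101*, -110*, -111*, 0-01*, 0-11*, 00-1*, 01-0*, 01-1*, 010-*, 011-*, 1-10, 10-0, 11-1*, 111-*
[col 2] -1-1, -11-, 0--1, 01--
Prime implicants: -1-1, -11-, 0--1, 01--, 1-10, 10-0
PI chart (minterm → PIs covering it):
  1 | 0--1  (sole → essential)
  3 | 0--1  (sole → essential)
  5 | -1-1,0--1,01--
  6 | -11-,01--
  7 | -1-1,-11-,0--1,01--
  8 | 10-0  (sole → essential)
  10 | 1-10,10-0
  13 | -1-1  (sole → essential)
  15 | -1-1,-11-
Essential prime implicants: -1-1, 0--1, 10-0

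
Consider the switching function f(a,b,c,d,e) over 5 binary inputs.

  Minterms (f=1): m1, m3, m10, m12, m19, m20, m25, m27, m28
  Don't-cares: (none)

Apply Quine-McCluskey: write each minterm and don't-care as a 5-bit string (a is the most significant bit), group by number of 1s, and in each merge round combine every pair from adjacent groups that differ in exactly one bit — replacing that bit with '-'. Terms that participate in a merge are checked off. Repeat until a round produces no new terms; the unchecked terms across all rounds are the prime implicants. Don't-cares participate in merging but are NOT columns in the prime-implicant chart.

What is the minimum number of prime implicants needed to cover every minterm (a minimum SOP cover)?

6

size-2^0 implicants → 00001(✓)  00011(✓)  01010  01100(✓)  10011(✓)  10100(✓)  11001(✓)  11011(✓)  11100(✓)
size-2^1 implicants → -0011  -1100  000-1  1-011  1-100  110-1
Unchecked terms (primes): -0011, -1100, 000-1, 01010, 1-011, 1-100, 110-1
Minterm coverage:
  m1 ⊆ 000-1 [E]
  m3 ⊆ -0011,000-1
  m10 ⊆ 01010 [E]
  m12 ⊆ -1100 [E]
  m19 ⊆ -0011,1-011
  m20 ⊆ 1-100 [E]
  m25 ⊆ 110-1 [E]
  m27 ⊆ 1-011,110-1
  m28 ⊆ -1100,1-100
E = {-1100, 000-1, 01010, 1-100, 110-1}
Petrick residual → -0011
Cover = b'c'de + bcd'e' + a'b'c'e + a'bc'de' + acd'e' + abc'e  |cover|=6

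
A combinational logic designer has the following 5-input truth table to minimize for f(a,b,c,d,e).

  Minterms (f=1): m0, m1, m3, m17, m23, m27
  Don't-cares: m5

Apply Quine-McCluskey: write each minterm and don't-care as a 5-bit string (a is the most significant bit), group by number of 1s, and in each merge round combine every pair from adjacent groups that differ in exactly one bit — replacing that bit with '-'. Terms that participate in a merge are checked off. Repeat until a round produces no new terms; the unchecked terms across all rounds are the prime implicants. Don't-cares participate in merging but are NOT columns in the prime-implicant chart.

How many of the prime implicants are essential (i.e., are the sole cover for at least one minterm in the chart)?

size-2^0 implicants → 00000(✓)  00001(✓)  00011(✓)  00101(✓)  10001(✓)  10111  11011
size-2^1 implicants → -0001  00-01  000-1  0000-
Unchecked terms (primes): -0001, 00-01, 000-1, 0000-, 10111, 11011
Minterm coverage:
  m0 ⊆ 0000- [E]
  m1 ⊆ -0001,00-01,000-1,0000-
  m3 ⊆ 000-1 [E]
  m17 ⊆ -0001 [E]
  m23 ⊆ 10111 [E]
  m27 ⊆ 11011 [E]
E = {-0001, 000-1, 0000-, 10111, 11011}

5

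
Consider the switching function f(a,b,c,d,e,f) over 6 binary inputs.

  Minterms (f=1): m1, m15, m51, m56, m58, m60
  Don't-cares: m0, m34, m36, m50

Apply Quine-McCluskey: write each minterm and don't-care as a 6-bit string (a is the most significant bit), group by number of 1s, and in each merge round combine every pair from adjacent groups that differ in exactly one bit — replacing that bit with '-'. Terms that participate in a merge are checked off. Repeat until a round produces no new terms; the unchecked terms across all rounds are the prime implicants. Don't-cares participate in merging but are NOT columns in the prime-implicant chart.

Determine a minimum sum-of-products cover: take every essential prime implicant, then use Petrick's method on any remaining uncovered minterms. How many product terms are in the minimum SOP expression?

5

size-2^0 implicants → 000000(✓)  000001(✓)  001111  100010(✓)  100100  110010(✓)  110011(✓)  111000(✓)  111010(✓)  111100(✓)
size-2^1 implicants → 00000-  1-0010  11-010  11001-  111-00  1110-0
Unchecked terms (primes): 00000-, 001111, 1-0010, 100100, 11-010, 11001-, 111-00, 1110-0
Minterm coverage:
  m1 ⊆ 00000- [E]
  m15 ⊆ 001111 [E]
  m51 ⊆ 11001- [E]
  m56 ⊆ 111-00,1110-0
  m58 ⊆ 11-010,1110-0
  m60 ⊆ 111-00 [E]
E = {00000-, 001111, 11001-, 111-00}
Petrick residual → 11-010
Cover = a'b'c'd'e' + a'b'cdef + abd'ef' + abc'd'e + abce'f'  |cover|=5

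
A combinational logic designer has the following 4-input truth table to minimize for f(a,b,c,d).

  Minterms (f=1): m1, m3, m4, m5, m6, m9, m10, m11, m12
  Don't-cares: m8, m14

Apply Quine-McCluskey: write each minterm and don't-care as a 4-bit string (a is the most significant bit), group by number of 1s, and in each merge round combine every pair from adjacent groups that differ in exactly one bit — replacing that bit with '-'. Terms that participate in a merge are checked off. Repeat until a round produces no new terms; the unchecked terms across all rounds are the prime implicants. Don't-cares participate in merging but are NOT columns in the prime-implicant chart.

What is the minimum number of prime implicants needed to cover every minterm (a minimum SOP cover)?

size-2^0 implicants → 0001(✓)  0011(✓)  0100(✓)  0101(✓)  0110(✓)  1000(✓)  1001(✓)  1010(✓)  1011(✓)  1100(✓)  1110(✓)
size-2^1 implicants → -001(✓)  -011(✓)  -100(✓)  -110(✓)  0-01  00-1(✓)  01-0(✓)  010-  1-00(✓)  1-10(✓)  10-0(✓)  10-1(✓)  100-(✓)  101-(✓)  11-0(✓)
size-2^2 implicants → -0-1  -1-0  1--0  10--
Unchecked terms (primes): -0-1, -1-0, 0-01, 010-, 1--0, 10--
Minterm coverage:
  m1 ⊆ -0-1,0-01
  m3 ⊆ -0-1 [E]
  m4 ⊆ -1-0,010-
  m5 ⊆ 0-01,010-
  m6 ⊆ -1-0 [E]
  m9 ⊆ -0-1,10--
  m10 ⊆ 1--0,10--
  m11 ⊆ -0-1,10--
  m12 ⊆ -1-0,1--0
E = {-0-1, -1-0}
Petrick residual → 0-01, 1--0
Cover = b'd + bd' + a'c'd + ad'  |cover|=4

4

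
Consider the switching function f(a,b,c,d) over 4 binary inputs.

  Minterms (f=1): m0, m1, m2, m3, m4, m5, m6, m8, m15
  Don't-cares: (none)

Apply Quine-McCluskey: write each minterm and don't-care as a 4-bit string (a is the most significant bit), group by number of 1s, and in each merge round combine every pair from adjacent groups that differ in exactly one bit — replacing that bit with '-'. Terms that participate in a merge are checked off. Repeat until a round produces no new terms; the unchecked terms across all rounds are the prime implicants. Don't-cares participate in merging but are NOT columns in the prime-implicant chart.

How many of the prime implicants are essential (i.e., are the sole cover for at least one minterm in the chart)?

5

Round 0: 0000✓ 0001✓ 0010✓ 0011✓ 0100✓ 0101✓ 0110✓ 1000✓ 1111
Round 1: -000 0-00✓ 0-01✓ 0-10✓ 00-0✓ 00-1✓ 000-✓ 001-✓ 01-0✓ 010-✓
Round 2: 0--0 0-0- 00--
PIs = {-000, 0--0, 0-0-, 00--, 1111}
Coverage chart:
  m0: -000,0--0,0-0-,00--
  m1: 0-0-,00--
  m2: 0--0,00--
  m3: 00-- ←essential
  m4: 0--0,0-0-
  m5: 0-0- ←essential
  m6: 0--0 ←essential
  m8: -000 ←essential
  m15: 1111 ←essential
Essential: -000, 0--0, 0-0-, 00--, 1111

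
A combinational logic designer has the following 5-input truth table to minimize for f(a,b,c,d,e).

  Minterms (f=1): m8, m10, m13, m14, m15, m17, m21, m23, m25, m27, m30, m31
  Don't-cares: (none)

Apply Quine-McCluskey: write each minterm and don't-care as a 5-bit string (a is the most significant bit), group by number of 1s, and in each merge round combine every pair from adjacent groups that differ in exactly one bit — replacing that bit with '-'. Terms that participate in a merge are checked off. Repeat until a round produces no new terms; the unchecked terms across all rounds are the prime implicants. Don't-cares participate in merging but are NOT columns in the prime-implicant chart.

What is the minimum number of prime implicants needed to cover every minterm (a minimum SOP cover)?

[col 0] 01000*, 01010*, 01101*, 01110*, 01111*, 10001*, 10101*, 10111*, 11001*, 11011*, 11110*, 11111*
[col 1] -1110*, -1111*, 01-10, 010-0, 011-1, 0111-*, 1-001, 1-111, 10-01, 101-1, 11-11, 110-1, 1111-*
[col 2] -111-
Prime implicants: -111-, 01-10, 010-0, 011-1, 1-001, 1-111, 10-01, 101-1, 11-11, 110-1
PI chart (minterm → PIs covering it):
  8 | 010-0  (sole → essential)
  10 | 01-10,010-0
  13 | 011-1  (sole → essential)
  14 | -111-,01-10
  15 | -111-,011-1
  17 | 1-001,10-01
  21 | 10-01,101-1
  23 | 1-111,101-1
  25 | 1-001,110-1
  27 | 11-11,110-1
  30 | -111-  (sole → essential)
  31 | -111-,1-111,11-11
Essential prime implicants: -111-, 010-0, 011-1
Petrick residual → 1-001, 101-1, 11-11
Minimum SOP uses 6 PIs: bcd + a'bc'e' + a'bce + ac'd'e + ab'ce + abde

6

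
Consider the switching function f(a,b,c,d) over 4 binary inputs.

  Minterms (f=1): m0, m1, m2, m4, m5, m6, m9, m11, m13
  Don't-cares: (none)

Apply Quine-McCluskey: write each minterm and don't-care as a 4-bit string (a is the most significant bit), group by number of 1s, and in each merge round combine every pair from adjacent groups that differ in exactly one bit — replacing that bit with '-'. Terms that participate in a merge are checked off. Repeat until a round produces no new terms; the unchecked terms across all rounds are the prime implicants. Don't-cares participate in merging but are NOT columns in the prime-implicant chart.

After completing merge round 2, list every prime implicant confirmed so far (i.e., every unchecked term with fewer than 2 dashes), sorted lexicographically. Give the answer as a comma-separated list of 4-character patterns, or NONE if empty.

Round 0: 0000✓ 0001✓ 0010✓ 0100✓ 0101✓ 0110✓ 1001✓ 1011✓ 1101✓
Round 1: -001✓ -101✓ 0-00✓ 0-01✓ 0-10✓ 00-0✓ 000-✓ 01-0✓ 010-✓ 1-01✓ 10-1
Round 2: --01 0--0 0-0-
PIs = {--01, 0--0, 0-0-, 10-1}

10-1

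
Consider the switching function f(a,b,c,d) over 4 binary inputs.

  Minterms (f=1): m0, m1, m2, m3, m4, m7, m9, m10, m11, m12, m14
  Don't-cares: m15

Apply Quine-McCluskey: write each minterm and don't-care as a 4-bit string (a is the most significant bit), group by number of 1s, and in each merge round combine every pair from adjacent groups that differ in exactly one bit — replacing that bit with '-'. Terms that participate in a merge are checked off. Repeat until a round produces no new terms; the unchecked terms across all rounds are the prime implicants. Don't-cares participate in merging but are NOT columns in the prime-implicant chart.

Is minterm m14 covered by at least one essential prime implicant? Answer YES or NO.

NO

size-2^0 implicants → 0000(✓)  0001(✓)  0010(✓)  0011(✓)  0100(✓)  0111(✓)  1001(✓)  1010(✓)  1011(✓)  1100(✓)  1110(✓)  1111(✓)
size-2^1 implicants → -001(✓)  -010(✓)  -011(✓)  -100  -111(✓)  0-00  0-11(✓)  00-0(✓)  00-1(✓)  000-(✓)  001-(✓)  1-10(✓)  1-11(✓)  10-1(✓)  101-(✓)  11-0  111-(✓)
size-2^2 implicants → --11  -0-1  -01-  00--  1-1-
Unchecked terms (primes): --11, -0-1, -01-, -100, 0-00, 00--, 1-1-, 11-0
Minterm coverage:
  m0 ⊆ 0-00,00--
  m1 ⊆ -0-1,00--
  m2 ⊆ -01-,00--
  m3 ⊆ --11,-0-1,-01-,00--
  m4 ⊆ -100,0-00
  m7 ⊆ --11 [E]
  m9 ⊆ -0-1 [E]
  m10 ⊆ -01-,1-1-
  m11 ⊆ --11,-0-1,-01-,1-1-
  m12 ⊆ -100,11-0
  m14 ⊆ 1-1-,11-0
E = {--11, -0-1}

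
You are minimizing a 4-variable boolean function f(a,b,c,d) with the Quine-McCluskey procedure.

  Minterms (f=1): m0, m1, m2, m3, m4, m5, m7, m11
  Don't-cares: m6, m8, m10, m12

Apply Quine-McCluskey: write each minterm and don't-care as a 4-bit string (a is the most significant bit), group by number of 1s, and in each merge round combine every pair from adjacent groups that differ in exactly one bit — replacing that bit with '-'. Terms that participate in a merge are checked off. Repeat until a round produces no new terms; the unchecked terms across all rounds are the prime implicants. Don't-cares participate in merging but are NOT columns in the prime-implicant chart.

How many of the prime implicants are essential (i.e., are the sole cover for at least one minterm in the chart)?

2

size-2^0 implicants → 0000(✓)  0001(✓)  0010(✓)  0011(✓)  0100(✓)  0101(✓)  0110(✓)  0111(✓)  1000(✓)  1010(✓)  1011(✓)  1100(✓)
size-2^1 implicants → -000(✓)  -010(✓)  -011(✓)  -100(✓)  0-00(✓)  0-01(✓)  0-10(✓)  0-11(✓)  00-0(✓)  00-1(✓)  000-(✓)  001-(✓)  01-0(✓)  01-1(✓)  010-(✓)  011-(✓)  1-00(✓)  10-0(✓)  101-(✓)
size-2^2 implicants → --00  -0-0  -01-  0--0(✓)  0--1(✓)  0-0-(✓)  0-1-(✓)  00--(✓)  01--(✓)
size-2^3 implicants → 0---
Unchecked terms (primes): --00, -0-0, -01-, 0---
Minterm coverage:
  m0 ⊆ --00,-0-0,0---
  m1 ⊆ 0--- [E]
  m2 ⊆ -0-0,-01-,0---
  m3 ⊆ -01-,0---
  m4 ⊆ --00,0---
  m5 ⊆ 0--- [E]
  m7 ⊆ 0--- [E]
  m11 ⊆ -01- [E]
E = {-01-, 0---}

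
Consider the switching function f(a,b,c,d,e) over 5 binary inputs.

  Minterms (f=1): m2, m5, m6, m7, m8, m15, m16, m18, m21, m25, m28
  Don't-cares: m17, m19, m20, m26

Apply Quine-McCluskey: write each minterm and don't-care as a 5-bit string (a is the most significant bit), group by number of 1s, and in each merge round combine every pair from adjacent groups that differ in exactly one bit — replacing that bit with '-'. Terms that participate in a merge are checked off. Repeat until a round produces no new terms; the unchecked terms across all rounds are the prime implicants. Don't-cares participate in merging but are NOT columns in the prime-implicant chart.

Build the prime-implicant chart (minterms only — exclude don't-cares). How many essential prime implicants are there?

[col 0] 00010*, 00101*, 00110*, 00111*, 01000, 01111*, 10000*, 10001*, 10010*, 10011*, 10100*, 10101*, 11001*, 11010*, 11100*
[col 1] -0010, -0101, 0-111, 00-10, 001-1, 0011-, 1-001, 1-010, 1-100, 10-00*, 10-01*, 100-0*, 100-1*, 1000-*, 1001-*, 1010-*
[col 2] 10-0-, 100--
Prime implicants: -0010, -0101, 0-111, 00-10, 001-1, 0011-, 01000, 1-001, 1-010, 1-100, 10-0-, 100--
PI chart (minterm → PIs covering it):
  2 | -0010,00-10
  5 | -0101,001-1
  6 | 00-10,0011-
  7 | 0-111,001-1,0011-
  8 | 01000  (sole → essential)
  15 | 0-111  (sole → essential)
  16 | 10-0-,100--
  18 | -0010,1-010,100--
  21 | -0101,10-0-
  25 | 1-001  (sole → essential)
  28 | 1-100  (sole → essential)
Essential prime implicants: 0-111, 01000, 1-001, 1-100

4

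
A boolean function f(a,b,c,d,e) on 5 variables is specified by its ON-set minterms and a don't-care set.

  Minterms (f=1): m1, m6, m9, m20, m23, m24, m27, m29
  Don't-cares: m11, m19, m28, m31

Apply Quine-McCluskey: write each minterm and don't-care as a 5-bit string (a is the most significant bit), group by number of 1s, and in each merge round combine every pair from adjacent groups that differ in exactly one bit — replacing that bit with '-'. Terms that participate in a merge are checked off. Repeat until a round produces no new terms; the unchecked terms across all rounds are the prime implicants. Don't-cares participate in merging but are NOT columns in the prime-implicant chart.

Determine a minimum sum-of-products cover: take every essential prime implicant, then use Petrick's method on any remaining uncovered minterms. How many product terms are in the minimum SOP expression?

Round 0: 00001✓ 00110 01001✓ 01011✓ 10011✓ 10100✓ 10111✓ 11000✓ 11011✓ 11100✓ 11101✓ 11111✓
Round 1: -1011 0-001 010-1 1-011✓ 1-100 1-111✓ 10-11✓ 11-00 11-11✓ 111-1 1110-
Round 2: 1--11
PIs = {-1011, 0-001, 00110, 010-1, 1--11, 1-100, 11-00, 111-1, 1110-}
Coverage chart:
  m1: 0-001 ←essential
  m6: 00110 ←essential
  m9: 0-001,010-1
  m20: 1-100 ←essential
  m23: 1--11 ←essential
  m24: 11-00 ←essential
  m27: -1011,1--11
  m29: 111-1,1110-
Essential: 0-001, 00110, 1--11, 1-100, 11-00
Petrick residual → 111-1
Min cover (6 terms): a'c'd'e + a'b'cde' + ade + acd'e' + abd'e' + abce

6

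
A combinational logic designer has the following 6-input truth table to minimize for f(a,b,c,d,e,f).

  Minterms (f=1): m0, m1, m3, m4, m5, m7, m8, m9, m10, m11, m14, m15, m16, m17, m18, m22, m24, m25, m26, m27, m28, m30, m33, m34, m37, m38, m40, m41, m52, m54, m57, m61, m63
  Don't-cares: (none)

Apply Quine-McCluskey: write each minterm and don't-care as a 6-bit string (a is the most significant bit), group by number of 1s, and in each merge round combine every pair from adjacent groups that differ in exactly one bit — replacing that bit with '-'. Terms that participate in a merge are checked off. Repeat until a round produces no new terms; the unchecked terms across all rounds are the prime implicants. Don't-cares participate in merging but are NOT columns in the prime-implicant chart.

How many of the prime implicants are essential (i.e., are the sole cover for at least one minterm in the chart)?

9

size-2^0 implicants → 000000(✓)  000001(✓)  000011(✓)  000100(✓)  000101(✓)  000111(✓)  001000(✓)  001001(✓)  001010(✓)  001011(✓)  001110(✓)  001111(✓)  010000(✓)  010001(✓)  010010(✓)  010110(✓)  011000(✓)  011001(✓)  011010(✓)  011011(✓)  011100(✓)  011110(✓)  100001(✓)  100010(✓)  100101(✓)  100110(✓)  101000(✓)  101001(✓)  110100(✓)  110110(✓)  111001(✓)  111101(✓)  111111(✓)
size-2^1 implicants → -00001(✓)  -00101(✓)  -01000(✓)  -01001(✓)  -10110  -11001(✓)  0-0000(✓)  0-0001(✓)  0-1000(✓)  0-1001(✓)  0-1010(✓)  0-1011(✓)  0-1110(✓)  00-000(✓)  00-001(✓)  00-011(✓)  00-111(✓)  000-00(✓)  000-01(✓)  000-11(✓)  0000-1(✓)  00000-(✓)  0001-1(✓)  00010-(✓)  001-10(✓)  001-11(✓)  0010-0(✓)  0010-1(✓)  00100-(✓)  00101-(✓)  00111-(✓)  01-000(✓)  01-001(✓)  01-010(✓)  01-110(✓)  010-10(✓)  0100-0(✓)  01000-(✓)  011-00(✓)  011-10(✓)  0110-0(✓)  0110-1(✓)  01100-(✓)  01101-(✓)  0111-0(✓)  1-0110  1-1001(✓)  10-001(✓)  100-01(✓)  100-10  10100-(✓)  1101-0  111-01  1111-1
size-2^2 implicants → --1001  -0-001  -00-01  -0100-  0--000(✓)  0--001(✓)  0-000-(✓)  0-1-10  0-10-0(✓)  0-10-1(✓)  0-100-(✓)  0-101-(✓)  00--11  00-0-1  00-00-(✓)  000--1  000-0-  001-1-  0010--(✓)  01--10  01-0-0  01-00-(✓)  011--0  0110--(✓)
size-2^3 implicants → 0--00-  0-10--
Unchecked terms (primes): --1001, -0-001, -00-01, -0100-, -10110, 0--00-, 0-1-10, 0-10--, 00--11, 00-0-1, 000--1, 000-0-, 001-1-, 01--10, 01-0-0, 011--0, 1-0110, 100-10, 1101-0, 111-01, 1111-1
Minterm coverage:
  m0 ⊆ 0--00-,000-0-
  m1 ⊆ -0-001,-00-01,0--00-,00-0-1,000--1,000-0-
  m3 ⊆ 00--11,00-0-1,000--1
  m4 ⊆ 000-0- [E]
  m5 ⊆ -00-01,000--1,000-0-
  m7 ⊆ 00--11,000--1
  m8 ⊆ -0100-,0--00-,0-10--
  m9 ⊆ --1001,-0-001,-0100-,0--00-,0-10--,00-0-1
  m10 ⊆ 0-1-10,0-10--,001-1-
  m11 ⊆ 0-10--,00--11,00-0-1,001-1-
  m14 ⊆ 0-1-10,001-1-
  m15 ⊆ 00--11,001-1-
  m16 ⊆ 0--00-,01-0-0
  m17 ⊆ 0--00- [E]
  m18 ⊆ 01--10,01-0-0
  m22 ⊆ -10110,01--10
  m24 ⊆ 0--00-,0-10--,01-0-0,011--0
  m25 ⊆ --1001,0--00-,0-10--
  m26 ⊆ 0-1-10,0-10--,01--10,01-0-0,011--0
  m27 ⊆ 0-10-- [E]
  m28 ⊆ 011--0 [E]
  m30 ⊆ 0-1-10,01--10,011--0
  m33 ⊆ -0-001,-00-01
  m34 ⊆ 100-10 [E]
  m37 ⊆ -00-01 [E]
  m38 ⊆ 1-0110,100-10
  m40 ⊆ -0100- [E]
  m41 ⊆ --1001,-0-001,-0100-
  m52 ⊆ 1101-0 [E]
  m54 ⊆ -10110,1-0110,1101-0
  m57 ⊆ --1001,111-01
  m61 ⊆ 111-01,1111-1
  m63 ⊆ 1111-1 [E]
E = {-00-01, -0100-, 0--00-, 0-10--, 000-0-, 011--0, 100-10, 1101-0, 1111-1}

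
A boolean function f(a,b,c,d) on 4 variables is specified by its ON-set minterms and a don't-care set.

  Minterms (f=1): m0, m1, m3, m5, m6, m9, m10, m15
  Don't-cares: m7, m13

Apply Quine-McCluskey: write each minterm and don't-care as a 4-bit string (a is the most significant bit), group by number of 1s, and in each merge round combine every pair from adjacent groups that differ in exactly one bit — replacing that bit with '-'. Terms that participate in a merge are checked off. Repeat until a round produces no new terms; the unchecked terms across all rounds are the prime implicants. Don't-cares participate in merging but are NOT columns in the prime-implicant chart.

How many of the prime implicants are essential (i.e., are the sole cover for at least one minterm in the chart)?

Round 0: 0000✓ 0001✓ 0011✓ 0101✓ 0110✓ 0111✓ 1001✓ 1010 1101✓ 1111✓
Round 1: -001✓ -101✓ -111✓ 0-01✓ 0-11✓ 00-1✓ 000- 01-1✓ 011- 1-01✓ 11-1✓
Round 2: --01 -1-1 0--1
PIs = {--01, -1-1, 0--1, 000-, 011-, 1010}
Coverage chart:
  m0: 000- ←essential
  m1: --01,0--1,000-
  m3: 0--1 ←essential
  m5: --01,-1-1,0--1
  m6: 011- ←essential
  m9: --01 ←essential
  m10: 1010 ←essential
  m15: -1-1 ←essential
Essential: --01, -1-1, 0--1, 000-, 011-, 1010

6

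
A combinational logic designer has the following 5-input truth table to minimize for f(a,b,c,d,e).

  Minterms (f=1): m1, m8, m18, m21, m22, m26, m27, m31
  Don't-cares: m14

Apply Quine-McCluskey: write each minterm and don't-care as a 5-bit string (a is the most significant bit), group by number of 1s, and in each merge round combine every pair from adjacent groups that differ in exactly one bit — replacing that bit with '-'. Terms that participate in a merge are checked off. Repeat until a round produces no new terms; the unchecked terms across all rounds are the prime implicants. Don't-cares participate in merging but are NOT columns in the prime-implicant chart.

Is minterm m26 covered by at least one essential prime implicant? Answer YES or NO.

size-2^0 implicants → 00001  01000  01110  10010(✓)  10101  10110(✓)  11010(✓)  11011(✓)  11111(✓)
size-2^1 implicants → 1-010  10-10  11-11  1101-
Unchecked terms (primes): 00001, 01000, 01110, 1-010, 10-10, 10101, 11-11, 1101-
Minterm coverage:
  m1 ⊆ 00001 [E]
  m8 ⊆ 01000 [E]
  m18 ⊆ 1-010,10-10
  m21 ⊆ 10101 [E]
  m22 ⊆ 10-10 [E]
  m26 ⊆ 1-010,1101-
  m27 ⊆ 11-11,1101-
  m31 ⊆ 11-11 [E]
E = {00001, 01000, 10-10, 10101, 11-11}

NO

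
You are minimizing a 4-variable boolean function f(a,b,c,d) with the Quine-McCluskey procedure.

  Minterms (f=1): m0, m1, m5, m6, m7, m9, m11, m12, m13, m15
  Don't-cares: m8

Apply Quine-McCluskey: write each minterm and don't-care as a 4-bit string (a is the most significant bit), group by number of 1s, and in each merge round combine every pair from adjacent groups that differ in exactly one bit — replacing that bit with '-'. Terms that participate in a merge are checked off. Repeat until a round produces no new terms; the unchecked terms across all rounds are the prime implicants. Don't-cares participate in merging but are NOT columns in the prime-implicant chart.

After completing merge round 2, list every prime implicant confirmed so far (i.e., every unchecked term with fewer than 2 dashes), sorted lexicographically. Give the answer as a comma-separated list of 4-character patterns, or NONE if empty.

[col 0] 0000*, 0001*, 0101*, 0110*, 0111*, 1000*, 1001*, 1011*, 1100*, 1101*, 1111*
[col 1] -000*, -001*, -101*, -111*, 0-01*, 000-*, 01-1*, 011-, 1-00*, 1-01*, 1-11*, 10-1*, 100-*, 11-1*, 110-*
[col 2] --01, -00-, -1-1, 1--1, 1-0-
Prime implicants: --01, -00-, -1-1, 011-, 1--1, 1-0-

011-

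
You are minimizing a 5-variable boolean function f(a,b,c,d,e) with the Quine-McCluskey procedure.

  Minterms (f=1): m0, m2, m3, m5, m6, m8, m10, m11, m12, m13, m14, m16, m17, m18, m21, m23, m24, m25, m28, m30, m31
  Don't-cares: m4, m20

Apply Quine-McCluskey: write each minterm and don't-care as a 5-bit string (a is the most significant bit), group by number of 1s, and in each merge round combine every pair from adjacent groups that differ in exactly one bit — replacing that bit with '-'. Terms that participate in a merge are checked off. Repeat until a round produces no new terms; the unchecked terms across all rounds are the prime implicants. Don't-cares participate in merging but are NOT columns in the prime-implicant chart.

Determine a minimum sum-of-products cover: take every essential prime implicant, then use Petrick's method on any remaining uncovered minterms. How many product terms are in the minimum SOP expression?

[col 0] 00000*, 00010*, 00011*, 00100*, 00101*, 00110*, 01000*, 01010*, 01011*, 01100*, 01101*, 01110*, 10000*, 10001*, 10010*, 10100*, 10101*, 10111*, 11000*, 11001*, 11100*, 11110*, 11111*
[col 1] -0000*, -0010*, -0100*, -0101*, -1000*, -1100*, -1110*, 0-000*, 0-010*, 0-011*, 0-100*, 0-101*, 0-110*, 00-00*, 00-10*, 000-0*, 0001-*, 001-0*, 0010-*, 01-00*, 01-10*, 010-0*, 0101-*, 011-0*, 0110-*, 1-000*, 1-001*, 1-100*, 1-111, 10-00*, 10-01*, 100-0*, 1000-*, 101-1, 1010-*, 11-00*, 1100-*, 111-0*, 1111-
[col 2] --000*, --100*, -0-00*, -00-0, -010-, -1-00*, -11-0, 0--00*, 0--10*, 0-0-0*, 0-01-, 0-1-0*, 0-10-, 00--0*, 01--0*, 1--00*, 1-00-, 10-0-
[col 3] ---00, 0---0
Prime implicants: ---00, -00-0, -010-, -11-0, 0---0, 0-01-, 0-10-, 1-00-, 1-111, 10-0-, 101-1, 1111-
PI chart (minterm → PIs covering it):
  0 | ---00,-00-0,0---0
  2 | -00-0,0---0,0-01-
  3 | 0-01-  (sole → essential)
  5 | -010-,0-10-
  6 | 0---0  (sole → essential)
  8 | ---00,0---0
  10 | 0---0,0-01-
  11 | 0-01-  (sole → essential)
  12 | ---00,-11-0,0---0,0-10-
  13 | 0-10-  (sole → essential)
  14 | -11-0,0---0
  16 | ---00,-00-0,1-00-,10-0-
  17 | 1-00-,10-0-
  18 | -00-0  (sole → essential)
  21 | -010-,10-0-,101-1
  23 | 1-111,101-1
  24 | ---00,1-00-
  25 | 1-00-  (sole → essential)
  28 | ---00,-11-0
  30 | -11-0,1111-
  31 | 1-111,1111-
Essential prime implicants: -00-0, 0---0, 0-01-, 0-10-, 1-00-
Petrick residual → ---00, 101-1, 1111-
Minimum SOP uses 8 PIs: d'e' + b'c'e' + a'e' + a'c'd + a'cd' + ac'd' + ab'ce + abcd

8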